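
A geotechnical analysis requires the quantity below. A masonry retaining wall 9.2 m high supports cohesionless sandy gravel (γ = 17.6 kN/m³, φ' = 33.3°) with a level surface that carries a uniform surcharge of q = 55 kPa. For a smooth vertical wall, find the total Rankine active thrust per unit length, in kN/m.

K_a = tan²(45° − φ/2) = 0.2911.
Soil triangle: ½ K_a γ H² = 0.5×0.2911×17.6×9.2² = 216.8 kN/m.
Surcharge rectangle: K_a q H = 0.2911×55×9.2 = 147.3 kN/m.
Total = 216.8 + 147.3 = 364.2 kN/m.

364 kN/m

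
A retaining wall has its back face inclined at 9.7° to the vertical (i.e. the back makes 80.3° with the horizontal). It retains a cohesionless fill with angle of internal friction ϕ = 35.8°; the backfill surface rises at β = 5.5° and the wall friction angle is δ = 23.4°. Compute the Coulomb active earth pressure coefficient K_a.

K_a = sin²(α+φ) / [sin²α · sin(α−δ) · (1 + √{sin(φ+δ)sin(φ−β) / (sin(α−δ)sin(α+β))})²].
With α = 80.3°, φ = 35.8°, δ = 23.4°, β = 5.5°: K_a = 0.3348.

0.335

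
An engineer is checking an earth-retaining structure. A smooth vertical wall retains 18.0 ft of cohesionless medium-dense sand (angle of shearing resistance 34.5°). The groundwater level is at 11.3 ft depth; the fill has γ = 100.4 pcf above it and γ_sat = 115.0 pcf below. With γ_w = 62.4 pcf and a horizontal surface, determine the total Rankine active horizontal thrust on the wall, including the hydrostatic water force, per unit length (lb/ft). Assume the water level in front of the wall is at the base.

5610 lb/ft

K_a = tan²(45° − φ/2) = 0.2768.
γ' = 115.0 − 62.4 = 52.60 pcf. Depth below WT = 6.7 ft.
σ'_h at WT = K_a γ d_w = 314.0 psf; at base = 314.0 + K_a γ' × 6.7 = 411.6 psf.
P₁ (0–11.3 ft) = ½×314.0×11.3 = 1774. P₂ (11.3–18.0 ft) = ½(314.0+411.6)×6.7 = 2431.
P_w = ½ γ_w h₂² = 0.5×62.4×6.7² = 1401. Total = 1774+2431+1401 = 5606 lb/ft.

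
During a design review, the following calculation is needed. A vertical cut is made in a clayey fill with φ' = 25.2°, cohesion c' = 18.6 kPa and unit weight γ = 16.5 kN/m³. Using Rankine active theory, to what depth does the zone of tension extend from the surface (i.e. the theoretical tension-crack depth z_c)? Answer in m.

K_a = tan²(45° − 25.2°/2) = 0.4027; √K_a = 0.6346.
The active pressure is zero where K_a γ z = 2c√K_a, so z_c = 2c/(γ√K_a) = 2×18.6/(16.5×0.6346) = 3.553 m.

3.55 m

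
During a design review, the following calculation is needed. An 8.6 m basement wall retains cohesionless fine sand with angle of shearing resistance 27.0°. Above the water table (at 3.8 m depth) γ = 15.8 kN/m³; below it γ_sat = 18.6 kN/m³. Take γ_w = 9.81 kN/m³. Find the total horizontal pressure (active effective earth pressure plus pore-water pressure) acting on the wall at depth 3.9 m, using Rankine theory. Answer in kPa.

23.9 kPa

K_a = (1 − sin φ)/(1 + sin φ) = 0.3755.
γ' = 18.6 − 9.81 = 8.790 kN/m³.
Effective vertical stress at 3.9 m: σ'_v = 15.8×3.8 + 8.790×0.100 = 60.92 kPa.
σ'_h = K_a σ'_v = 0.3755 × 60.92 = 22.88 kPa; u = γ_w × 0.100 = 0.9810 kPa.
Total σ_h = 22.88 + 0.9810 = 23.86 kPa.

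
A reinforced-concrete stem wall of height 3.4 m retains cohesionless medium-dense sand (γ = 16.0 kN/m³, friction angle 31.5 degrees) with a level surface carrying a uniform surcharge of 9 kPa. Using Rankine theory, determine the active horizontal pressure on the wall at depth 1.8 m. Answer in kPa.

K_a = (1 − sin φ)/(1 + sin φ) = 0.3136.
σ_v = γz + q = 16.0 × 1.8 + 9 = 37.80 kPa.
σ_h = K_a σ_v = 0.3136 × 37.80 = 11.86 kPa.

11.9 kPa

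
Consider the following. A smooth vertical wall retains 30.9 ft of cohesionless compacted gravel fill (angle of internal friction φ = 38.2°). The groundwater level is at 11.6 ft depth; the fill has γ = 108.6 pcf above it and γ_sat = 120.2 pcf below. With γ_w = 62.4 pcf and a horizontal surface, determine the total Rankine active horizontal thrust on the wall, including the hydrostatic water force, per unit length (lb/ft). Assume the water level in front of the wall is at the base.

K_a = tan²(45° − φ/2) = 0.2358.
γ' = 120.2 − 62.4 = 57.80 pcf. Depth below WT = 19.3 ft.
σ'_h at WT = K_a γ d_w = 297.0 psf; at base = 297.0 + K_a γ' × 19.3 = 560.1 psf.
P₁ (0–11.6 ft) = ½×297.0×11.6 = 1723. P₂ (11.6–30.9 ft) = ½(297.0+560.1)×19.3 = 8271.
P_w = ½ γ_w h₂² = 0.5×62.4×19.3² = 11620. Total = 1723+8271+11620 = 21620 lb/ft.

21600 lb/ft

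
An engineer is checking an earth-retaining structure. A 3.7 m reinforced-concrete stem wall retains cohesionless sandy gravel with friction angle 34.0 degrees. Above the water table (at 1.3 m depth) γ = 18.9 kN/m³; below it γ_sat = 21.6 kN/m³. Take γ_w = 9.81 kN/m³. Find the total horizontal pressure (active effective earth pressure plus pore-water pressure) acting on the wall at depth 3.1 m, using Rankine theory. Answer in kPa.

30.6 kPa

K_a = (1 − sin φ)/(1 + sin φ) = 0.2827.
γ' = 21.6 − 9.81 = 11.79 kN/m³.
Effective vertical stress at 3.1 m: σ'_v = 18.9×1.3 + 11.79×1.80 = 45.79 kPa.
σ'_h = K_a σ'_v = 0.2827 × 45.79 = 12.95 kPa; u = γ_w × 1.80 = 17.66 kPa.
Total σ_h = 12.95 + 17.66 = 30.60 kPa.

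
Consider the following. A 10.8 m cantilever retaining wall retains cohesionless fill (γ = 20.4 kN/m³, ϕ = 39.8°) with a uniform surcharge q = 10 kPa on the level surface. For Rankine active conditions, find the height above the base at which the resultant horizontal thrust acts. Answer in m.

K_a = 0.2194.
Triangular part P₁ = ½K_aγH² = 261.1 at H/3 = 3.600 m; rectangular part P₂ = K_a q H = 23.70 at H/2 = 5.400 m.
ȳ = (P₁·3.600 + P₂·5.400)/(P₁+P₂) = 3.750 m.

3.75 m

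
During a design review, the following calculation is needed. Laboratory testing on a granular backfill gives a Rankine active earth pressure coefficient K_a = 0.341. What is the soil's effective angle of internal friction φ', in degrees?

29.4°

K_a = tan²(45° − φ/2) ⇒ 45° − φ/2 = arctan(√0.341) = 30.28°.
φ = 2(45° − 30.28°) = 29.43°.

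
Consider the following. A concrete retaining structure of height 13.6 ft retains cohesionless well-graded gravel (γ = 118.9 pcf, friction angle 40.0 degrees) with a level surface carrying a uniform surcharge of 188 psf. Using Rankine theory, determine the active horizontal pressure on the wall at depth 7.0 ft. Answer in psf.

K_a = (1 − sin φ)/(1 + sin φ) = 0.2174.
σ_v = γz + q = 118.9 × 7.0 + 188 = 1020 psf.
σ_h = K_a σ_v = 0.2174 × 1020 = 221.9 psf.

222 psf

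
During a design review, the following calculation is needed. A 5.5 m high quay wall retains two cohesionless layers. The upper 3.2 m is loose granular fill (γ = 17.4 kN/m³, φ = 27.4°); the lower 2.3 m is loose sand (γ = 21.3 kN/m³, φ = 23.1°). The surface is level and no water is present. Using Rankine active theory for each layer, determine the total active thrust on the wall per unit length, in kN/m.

K_a1 = tan²(45°−27.4°/2) = 0.3697; K_a2 = tan²(45°−23.1°/2) = 0.4364.
Layer 1: σ at base = K_a1 γ₁ h₁ = 20.58 kPa; P₁ = ½×20.58×3.2 = 32.93.
Layer 2: σ_v at top = γ₁h₁ = 55.68; σ_h top = K_a2×55.68 = 24.30; σ_h base = K_a2×(55.68+21.3×2.3) = 45.68.
P₂ = ½(24.30+45.68)×2.3 = 80.48. Total P_a = 32.93+80.48 = 113.4 kN/m.

113 kN/m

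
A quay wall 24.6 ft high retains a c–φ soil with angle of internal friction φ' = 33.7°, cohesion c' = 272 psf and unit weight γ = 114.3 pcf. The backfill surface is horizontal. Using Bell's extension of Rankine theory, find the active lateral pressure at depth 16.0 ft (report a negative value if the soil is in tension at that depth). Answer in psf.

233 psf

K_a = (1 − sin φ)/(1 + sin φ) = 0.2863.
σ_a = K_a γ z − 2c√K_a = 0.2863×114.3×16.0 − 2×272×0.5351 = 232.5 psf.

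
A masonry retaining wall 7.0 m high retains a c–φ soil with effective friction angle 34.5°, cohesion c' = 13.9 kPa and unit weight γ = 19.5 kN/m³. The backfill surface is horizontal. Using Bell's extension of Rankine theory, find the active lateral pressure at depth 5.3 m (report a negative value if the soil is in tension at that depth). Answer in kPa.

14.0 kPa

K_a = (1 − sin φ)/(1 + sin φ) = 0.2768.
σ_a = K_a γ z − 2c√K_a = 0.2768×19.5×5.3 − 2×13.9×0.5261 = 13.98 kPa.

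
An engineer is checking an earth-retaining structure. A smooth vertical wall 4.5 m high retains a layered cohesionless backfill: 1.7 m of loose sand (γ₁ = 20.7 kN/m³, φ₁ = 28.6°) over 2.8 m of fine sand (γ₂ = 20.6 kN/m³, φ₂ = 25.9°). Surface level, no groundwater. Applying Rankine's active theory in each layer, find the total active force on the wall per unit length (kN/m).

K_a1 = tan²(45°−28.6°/2) = 0.3525; K_a2 = tan²(45°−25.9°/2) = 0.3920.
Layer 1: σ at base = K_a1 γ₁ h₁ = 12.41 kPa; P₁ = ½×12.41×1.7 = 10.55.
Layer 2: σ_v at top = γ₁h₁ = 35.19; σ_h top = K_a2×35.19 = 13.79; σ_h base = K_a2×(35.19+20.6×2.8) = 36.40.
P₂ = ½(13.79+36.40)×2.8 = 70.28. Total P_a = 10.55+70.28 = 80.82 kN/m.

80.8 kN/m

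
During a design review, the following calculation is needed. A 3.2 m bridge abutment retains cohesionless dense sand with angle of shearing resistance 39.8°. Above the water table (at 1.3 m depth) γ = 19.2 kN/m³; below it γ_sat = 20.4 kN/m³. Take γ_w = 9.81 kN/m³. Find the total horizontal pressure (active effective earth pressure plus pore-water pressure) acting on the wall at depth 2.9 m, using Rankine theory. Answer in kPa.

24.9 kPa

K_a = (1 − sin φ)/(1 + sin φ) = 0.2194.
γ' = 20.4 − 9.81 = 10.59 kN/m³.
Effective vertical stress at 2.9 m: σ'_v = 19.2×1.3 + 10.59×1.60 = 41.90 kPa.
σ'_h = K_a σ'_v = 0.2194 × 41.90 = 9.195 kPa; u = γ_w × 1.60 = 15.70 kPa.
Total σ_h = 9.195 + 15.70 = 24.89 kPa.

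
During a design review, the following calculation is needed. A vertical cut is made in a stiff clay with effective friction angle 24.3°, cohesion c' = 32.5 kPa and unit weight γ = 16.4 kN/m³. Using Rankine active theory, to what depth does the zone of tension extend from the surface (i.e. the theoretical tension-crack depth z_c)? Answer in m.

6.14 m

K_a = tan²(45° − 24.3°/2) = 0.4169; √K_a = 0.6457.
The active pressure is zero where K_a γ z = 2c√K_a, so z_c = 2c/(γ√K_a) = 2×32.5/(16.4×0.6457) = 6.138 m.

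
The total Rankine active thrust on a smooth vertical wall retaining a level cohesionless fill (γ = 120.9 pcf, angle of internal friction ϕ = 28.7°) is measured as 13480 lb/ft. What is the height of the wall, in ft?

K_a = 0.3511. P_a = ½ K_a γ H² ⇒ H = √(2P_a/(K_a γ)).
H = √(2×13480/(0.3511×120.9)) = 25.20 ft.

25.2 ft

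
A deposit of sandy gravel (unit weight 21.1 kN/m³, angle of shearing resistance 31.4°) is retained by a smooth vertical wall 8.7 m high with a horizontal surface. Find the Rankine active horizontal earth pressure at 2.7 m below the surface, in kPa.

K_a = (1 − sin φ)/(1 + sin φ) = 0.3149.
σ_h = K_a γ z = 0.3149 × 21.1 × 2.7 = 17.94 kPa.

17.9 kPa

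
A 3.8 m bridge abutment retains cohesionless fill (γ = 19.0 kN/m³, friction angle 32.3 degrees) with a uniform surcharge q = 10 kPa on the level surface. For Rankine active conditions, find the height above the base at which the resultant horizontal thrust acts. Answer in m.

1.40 m

K_a = 0.3035.
Triangular part P₁ = ½K_aγH² = 41.63 at H/3 = 1.267 m; rectangular part P₂ = K_a q H = 11.53 at H/2 = 1.900 m.
ȳ = (P₁·1.267 + P₂·1.900)/(P₁+P₂) = 1.404 m.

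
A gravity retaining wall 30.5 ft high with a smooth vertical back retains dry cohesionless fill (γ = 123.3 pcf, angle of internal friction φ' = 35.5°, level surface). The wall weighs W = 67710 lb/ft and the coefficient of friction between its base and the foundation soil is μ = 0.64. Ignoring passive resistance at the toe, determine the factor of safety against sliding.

2.85

K_a = tan²(45° − 35.5°/2) = 0.2653.
P_a = ½K_aγH² = 0.5×0.2653×123.3×30.5² = 15210 lb/ft, acting at H/3 = 10.17 ft above the base.
FS_sliding = μW / P_a = 0.64×67710 / 15210 = 2.849.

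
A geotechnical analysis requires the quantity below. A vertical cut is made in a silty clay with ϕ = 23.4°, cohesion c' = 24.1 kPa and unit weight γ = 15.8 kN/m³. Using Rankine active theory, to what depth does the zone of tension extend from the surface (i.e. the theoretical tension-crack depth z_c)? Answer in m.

4.64 m

K_a = tan²(45° − 23.4°/2) = 0.4315; √K_a = 0.6569.
The active pressure is zero where K_a γ z = 2c√K_a, so z_c = 2c/(γ√K_a) = 2×24.1/(15.8×0.6569) = 4.644 m.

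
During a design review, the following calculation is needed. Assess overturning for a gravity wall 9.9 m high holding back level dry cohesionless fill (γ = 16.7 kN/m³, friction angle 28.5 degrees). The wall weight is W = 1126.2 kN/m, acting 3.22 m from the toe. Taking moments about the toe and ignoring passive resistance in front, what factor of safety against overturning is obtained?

3.79

K_a = tan²(45° − 28.5°/2) = 0.3540.
P_a = ½K_aγH² = 0.5×0.3540×16.7×9.9² = 289.7 kN/m, acting at H/3 = 3.300 m above the base.
Overturning moment M_o = P_a × H/3 = 289.7 × 3.300 = 955.9.
Resisting moment M_r = W × 3.22 = 1126.2 × 3.22 = 3626.
FS_overturning = M_r/M_o = 3626/955.9 = 3.794.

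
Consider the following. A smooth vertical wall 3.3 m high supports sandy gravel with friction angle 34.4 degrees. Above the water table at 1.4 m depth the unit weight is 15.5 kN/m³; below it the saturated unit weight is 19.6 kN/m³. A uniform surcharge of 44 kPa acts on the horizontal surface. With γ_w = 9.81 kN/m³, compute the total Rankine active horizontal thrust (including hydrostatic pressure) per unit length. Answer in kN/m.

78.7 kN/m

K_a = tan²(45° − φ/2) = 0.2780.
γ' = 19.6 − 9.81 = 9.790 kN/m³. h₂ = H − d_w = 1.9 m.
σ'_h: at surface K_a·q = 12.23; at WT K_a(q+γd_w) = 18.26; at base K_a(q+γd_w+γ'h₂) = 23.43 kPa.
P₁ = ½(12.23+18.26)×1.4 = 21.35; P₂ = ½(18.26+23.43)×1.9 = 39.61; P_w = ½γ_w h₂² = 17.71.
Total = 21.35+39.61+17.71 = 78.67 kN/m.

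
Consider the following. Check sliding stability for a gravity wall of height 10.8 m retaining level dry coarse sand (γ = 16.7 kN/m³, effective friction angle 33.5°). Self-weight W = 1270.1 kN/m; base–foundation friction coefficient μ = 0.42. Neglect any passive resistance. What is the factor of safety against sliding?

1.90

K_a = tan²(45° − 33.5°/2) = 0.2887.
P_a = ½K_aγH² = 0.5×0.2887×16.7×10.8² = 281.2 kN/m, acting at H/3 = 3.600 m above the base.
FS_sliding = μW / P_a = 0.42×1270.1 / 281.2 = 1.897.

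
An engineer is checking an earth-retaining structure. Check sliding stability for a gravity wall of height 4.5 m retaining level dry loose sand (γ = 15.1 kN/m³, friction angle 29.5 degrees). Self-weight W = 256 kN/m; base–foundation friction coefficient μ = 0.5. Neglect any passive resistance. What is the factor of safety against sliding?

2.46

K_a = tan²(45° − 29.5°/2) = 0.3401.
P_a = ½K_aγH² = 0.5×0.3401×15.1×4.5² = 52.00 kN/m, acting at H/3 = 1.500 m above the base.
FS_sliding = μW / P_a = 0.5×256 / 52.00 = 2.462.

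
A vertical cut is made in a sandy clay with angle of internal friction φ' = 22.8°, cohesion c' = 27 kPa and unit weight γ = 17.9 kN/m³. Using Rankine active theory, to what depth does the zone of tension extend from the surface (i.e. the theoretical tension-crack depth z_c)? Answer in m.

4.54 m

K_a = tan²(45° − 22.8°/2) = 0.4414; √K_a = 0.6644.
The active pressure is zero where K_a γ z = 2c√K_a, so z_c = 2c/(γ√K_a) = 2×27/(17.9×0.6644) = 4.541 m.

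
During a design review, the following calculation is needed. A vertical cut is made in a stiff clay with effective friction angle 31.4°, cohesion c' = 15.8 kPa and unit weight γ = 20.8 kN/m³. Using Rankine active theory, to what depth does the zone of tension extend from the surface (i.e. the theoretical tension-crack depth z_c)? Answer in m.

K_a = tan²(45° − 31.4°/2) = 0.3149; √K_a = 0.5612.
The active pressure is zero where K_a γ z = 2c√K_a, so z_c = 2c/(γ√K_a) = 2×15.8/(20.8×0.5612) = 2.707 m.

2.71 m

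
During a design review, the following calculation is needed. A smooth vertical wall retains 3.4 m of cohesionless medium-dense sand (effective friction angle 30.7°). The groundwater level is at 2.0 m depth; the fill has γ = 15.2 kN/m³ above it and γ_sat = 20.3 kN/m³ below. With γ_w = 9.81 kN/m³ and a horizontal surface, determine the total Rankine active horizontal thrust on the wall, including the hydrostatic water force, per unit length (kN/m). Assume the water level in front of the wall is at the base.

36.6 kN/m

K_a = tan²(45° − φ/2) = 0.3240.
γ' = 20.3 − 9.81 = 10.49 kN/m³. Depth below WT = 1.4 m.
σ'_h at WT = K_a γ d_w = 9.850 kPa; at base = 9.850 + K_a γ' × 1.4 = 14.61 kPa.
P₁ (0–2.0 m) = ½×9.850×2.0 = 9.850. P₂ (2.0–3.4 m) = ½(9.850+14.61)×1.4 = 17.12.
P_w = ½ γ_w h₂² = 0.5×9.81×1.4² = 9.614. Total = 9.850+17.12+9.614 = 36.59 kN/m.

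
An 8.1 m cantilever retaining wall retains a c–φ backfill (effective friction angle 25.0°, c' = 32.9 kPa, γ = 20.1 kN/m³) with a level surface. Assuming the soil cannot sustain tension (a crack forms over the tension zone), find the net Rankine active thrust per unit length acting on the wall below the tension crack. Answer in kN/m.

35.8 kN/m

K_a = 0.4059; √K_a = 0.6371.
Tension-crack depth z_c = 2c/(γ√K_a) = 2×32.9/(20.1×0.6371) = 5.139 m.
σ_a at base = K_a γ H − 2c√K_a = 0.4059×20.1×8.1 − 2×32.9×0.6371 = 24.16 kPa.
P_a = ½ × 24.16 × (H − z_c) = 0.5×24.16×2.961 = 35.77 kN/m.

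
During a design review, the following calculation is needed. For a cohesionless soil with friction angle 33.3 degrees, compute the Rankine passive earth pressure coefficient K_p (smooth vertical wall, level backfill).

K_p = (1 + sin φ)/(1 − sin φ) = tan²(45° + 33.3°/2) = 3.435.

3.43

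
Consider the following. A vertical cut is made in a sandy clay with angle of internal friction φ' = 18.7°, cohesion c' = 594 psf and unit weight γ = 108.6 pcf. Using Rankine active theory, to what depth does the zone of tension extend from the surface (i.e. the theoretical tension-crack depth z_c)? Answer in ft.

K_a = tan²(45° − 18.7°/2) = 0.5144; √K_a = 0.7173.
The active pressure is zero where K_a γ z = 2c√K_a, so z_c = 2c/(γ√K_a) = 2×594/(108.6×0.7173) = 15.25 ft.

15.3 ft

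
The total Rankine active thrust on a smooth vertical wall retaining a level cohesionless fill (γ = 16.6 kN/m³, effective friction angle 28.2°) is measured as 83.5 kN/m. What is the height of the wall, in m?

5.30 m

K_a = 0.3582. P_a = ½ K_a γ H² ⇒ H = √(2P_a/(K_a γ)).
H = √(2×83.5/(0.3582×16.6)) = 5.300 m.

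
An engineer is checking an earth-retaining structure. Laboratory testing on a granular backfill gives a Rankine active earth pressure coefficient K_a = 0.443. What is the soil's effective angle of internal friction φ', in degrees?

22.7°

K_a = tan²(45° − φ/2) ⇒ 45° − φ/2 = arctan(√0.443) = 33.65°.
φ = 2(45° − 33.65°) = 22.71°.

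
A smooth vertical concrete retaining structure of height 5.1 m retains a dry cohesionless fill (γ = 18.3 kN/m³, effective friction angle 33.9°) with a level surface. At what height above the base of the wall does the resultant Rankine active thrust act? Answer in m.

1.70 m

K_a = 0.2839.
The pressure distribution is triangular, so the resultant acts at H/3 above the base = 5.1/3 = 1.700 m.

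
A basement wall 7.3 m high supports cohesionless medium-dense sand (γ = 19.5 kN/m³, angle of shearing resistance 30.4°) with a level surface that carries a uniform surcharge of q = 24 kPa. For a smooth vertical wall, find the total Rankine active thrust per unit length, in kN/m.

228 kN/m

K_a = tan²(45° − φ/2) = 0.3280.
Soil triangle: ½ K_a γ H² = 0.5×0.3280×19.5×7.3² = 170.4 kN/m.
Surcharge rectangle: K_a q H = 0.3280×24×7.3 = 57.46 kN/m.
Total = 170.4 + 57.46 = 227.9 kN/m.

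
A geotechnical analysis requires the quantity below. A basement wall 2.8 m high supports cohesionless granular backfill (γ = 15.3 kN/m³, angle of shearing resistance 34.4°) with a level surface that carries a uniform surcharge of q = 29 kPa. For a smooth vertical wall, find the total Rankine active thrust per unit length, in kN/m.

39.2 kN/m

K_a = tan²(45° − φ/2) = 0.2780.
Soil triangle: ½ K_a γ H² = 0.5×0.2780×15.3×2.8² = 16.67 kN/m.
Surcharge rectangle: K_a q H = 0.2780×29×2.8 = 22.57 kN/m.
Total = 16.67 + 22.57 = 39.24 kN/m.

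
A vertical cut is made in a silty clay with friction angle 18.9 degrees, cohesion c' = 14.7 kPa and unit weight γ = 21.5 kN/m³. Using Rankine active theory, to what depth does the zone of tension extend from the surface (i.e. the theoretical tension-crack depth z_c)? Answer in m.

K_a = tan²(45° − 18.9°/2) = 0.5107; √K_a = 0.7146.
The active pressure is zero where K_a γ z = 2c√K_a, so z_c = 2c/(γ√K_a) = 2×14.7/(21.5×0.7146) = 1.914 m.

1.91 m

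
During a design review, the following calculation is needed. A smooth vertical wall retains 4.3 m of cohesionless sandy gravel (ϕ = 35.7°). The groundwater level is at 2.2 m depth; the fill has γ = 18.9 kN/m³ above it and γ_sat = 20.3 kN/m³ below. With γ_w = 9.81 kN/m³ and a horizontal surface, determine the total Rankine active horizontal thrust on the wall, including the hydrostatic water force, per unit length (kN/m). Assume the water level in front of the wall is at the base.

62.7 kN/m

K_a = tan²(45° − φ/2) = 0.2630.
γ' = 20.3 − 9.81 = 10.49 kN/m³. Depth below WT = 2.1 m.
σ'_h at WT = K_a γ d_w = 10.94 kPa; at base = 10.94 + K_a γ' × 2.1 = 16.73 kPa.
P₁ (0–2.2 m) = ½×10.94×2.2 = 12.03. P₂ (2.2–4.3 m) = ½(10.94+16.73)×2.1 = 29.05.
P_w = ½ γ_w h₂² = 0.5×9.81×2.1² = 21.63. Total = 12.03+29.05+21.63 = 62.71 kN/m.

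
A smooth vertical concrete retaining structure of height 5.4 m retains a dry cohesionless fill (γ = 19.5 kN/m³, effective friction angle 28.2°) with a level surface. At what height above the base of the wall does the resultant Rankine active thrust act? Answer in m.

K_a = 0.3582.
The pressure distribution is triangular, so the resultant acts at H/3 above the base = 5.4/3 = 1.800 m.

1.80 m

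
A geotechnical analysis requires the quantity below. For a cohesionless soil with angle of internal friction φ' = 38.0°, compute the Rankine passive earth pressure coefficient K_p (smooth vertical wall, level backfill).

4.20

K_p = (1 + sin φ)/(1 − sin φ) = tan²(45° + 38.0°/2) = 4.204.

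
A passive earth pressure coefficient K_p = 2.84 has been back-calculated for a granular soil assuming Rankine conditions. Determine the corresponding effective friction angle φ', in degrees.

K_p = (1+sin φ)/(1−sin φ) ⇒ sin φ = (K_p − 1)/(K_p + 1) = 0.4792.
φ = arcsin(0.4792) = 28.63°.

28.6°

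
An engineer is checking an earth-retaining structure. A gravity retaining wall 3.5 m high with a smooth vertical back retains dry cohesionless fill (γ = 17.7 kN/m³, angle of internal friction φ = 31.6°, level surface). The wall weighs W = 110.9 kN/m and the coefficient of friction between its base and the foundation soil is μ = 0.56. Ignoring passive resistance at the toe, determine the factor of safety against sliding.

K_a = tan²(45° − 31.6°/2) = 0.3123.
P_a = ½K_aγH² = 0.5×0.3123×17.7×3.5² = 33.86 kN/m, acting at H/3 = 1.167 m above the base.
FS_sliding = μW / P_a = 0.56×110.9 / 33.86 = 1.834.

1.83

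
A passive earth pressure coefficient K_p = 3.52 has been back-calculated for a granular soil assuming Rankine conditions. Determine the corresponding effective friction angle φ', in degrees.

K_p = (1+sin φ)/(1−sin φ) ⇒ sin φ = (K_p − 1)/(K_p + 1) = 0.5575.
φ = arcsin(0.5575) = 33.88°.

33.9°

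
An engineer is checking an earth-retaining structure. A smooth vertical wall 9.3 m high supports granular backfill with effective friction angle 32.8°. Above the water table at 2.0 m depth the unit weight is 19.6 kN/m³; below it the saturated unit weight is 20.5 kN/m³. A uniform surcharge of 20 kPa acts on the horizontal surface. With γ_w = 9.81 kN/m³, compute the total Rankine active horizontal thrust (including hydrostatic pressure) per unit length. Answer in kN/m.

498 kN/m

K_a = tan²(45° − φ/2) = 0.2973.
γ' = 20.5 − 9.81 = 10.69 kN/m³. h₂ = H − d_w = 7.3 m.
σ'_h: at surface K_a·q = 5.945; at WT K_a(q+γd_w) = 17.60; at base K_a(q+γd_w+γ'h₂) = 40.80 kPa.
P₁ = ½(5.945+17.60)×2.0 = 23.54; P₂ = ½(17.60+40.80)×7.3 = 213.1; P_w = ½γ_w h₂² = 261.4.
Total = 23.54+213.1+261.4 = 498.1 kN/m.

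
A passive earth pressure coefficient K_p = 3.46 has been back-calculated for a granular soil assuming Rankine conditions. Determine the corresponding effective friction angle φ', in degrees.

K_p = (1+sin φ)/(1−sin φ) ⇒ sin φ = (K_p − 1)/(K_p + 1) = 0.5516.
φ = arcsin(0.5516) = 33.47°.

33.5°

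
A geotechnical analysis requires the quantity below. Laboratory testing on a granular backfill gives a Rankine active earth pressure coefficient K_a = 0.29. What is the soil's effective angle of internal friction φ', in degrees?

K_a = tan²(45° − φ/2) ⇒ 45° − φ/2 = arctan(√0.29) = 28.30°.
φ = 2(45° − 28.30°) = 33.39°.

33.4°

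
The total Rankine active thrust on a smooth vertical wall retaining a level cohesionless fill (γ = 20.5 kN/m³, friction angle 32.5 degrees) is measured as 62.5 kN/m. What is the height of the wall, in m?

4.50 m

K_a = 0.3010. P_a = ½ K_a γ H² ⇒ H = √(2P_a/(K_a γ)).
H = √(2×62.5/(0.3010×20.5)) = 4.501 m.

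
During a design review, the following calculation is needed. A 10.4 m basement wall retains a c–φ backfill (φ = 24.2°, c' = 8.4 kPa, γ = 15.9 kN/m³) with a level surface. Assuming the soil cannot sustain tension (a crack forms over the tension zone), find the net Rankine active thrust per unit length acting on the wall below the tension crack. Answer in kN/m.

K_a = 0.4185; √K_a = 0.6469.
Tension-crack depth z_c = 2c/(γ√K_a) = 2×8.4/(15.9×0.6469) = 1.633 m.
σ_a at base = K_a γ H − 2c√K_a = 0.4185×15.9×10.4 − 2×8.4×0.6469 = 58.34 kPa.
P_a = ½ × 58.34 × (H − z_c) = 0.5×58.34×8.767 = 255.7 kN/m.

256 kN/m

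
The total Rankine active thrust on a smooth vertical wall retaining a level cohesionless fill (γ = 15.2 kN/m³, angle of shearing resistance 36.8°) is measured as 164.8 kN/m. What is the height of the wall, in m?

K_a = 0.2508. P_a = ½ K_a γ H² ⇒ H = √(2P_a/(K_a γ)).
H = √(2×164.8/(0.2508×15.2)) = 9.299 m.

9.30 m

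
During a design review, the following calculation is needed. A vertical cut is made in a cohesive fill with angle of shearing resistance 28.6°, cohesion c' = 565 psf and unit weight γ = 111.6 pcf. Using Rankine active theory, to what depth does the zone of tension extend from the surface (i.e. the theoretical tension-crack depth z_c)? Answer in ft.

17.1 ft

K_a = tan²(45° − 28.6°/2) = 0.3525; √K_a = 0.5938.
The active pressure is zero where K_a γ z = 2c√K_a, so z_c = 2c/(γ√K_a) = 2×565/(111.6×0.5938) = 17.05 ft.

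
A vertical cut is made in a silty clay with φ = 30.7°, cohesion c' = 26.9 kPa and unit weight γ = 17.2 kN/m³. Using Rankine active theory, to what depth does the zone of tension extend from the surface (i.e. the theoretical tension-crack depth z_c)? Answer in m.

K_a = tan²(45° − 30.7°/2) = 0.3240; √K_a = 0.5692.
The active pressure is zero where K_a γ z = 2c√K_a, so z_c = 2c/(γ√K_a) = 2×26.9/(17.2×0.5692) = 5.495 m.

5.49 m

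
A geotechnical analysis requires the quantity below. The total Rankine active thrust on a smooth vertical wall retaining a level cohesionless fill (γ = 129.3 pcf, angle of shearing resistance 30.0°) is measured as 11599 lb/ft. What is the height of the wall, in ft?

K_a = 0.3333. P_a = ½ K_a γ H² ⇒ H = √(2P_a/(K_a γ)).
H = √(2×11599/(0.3333×129.3)) = 23.20 ft.

23.2 ft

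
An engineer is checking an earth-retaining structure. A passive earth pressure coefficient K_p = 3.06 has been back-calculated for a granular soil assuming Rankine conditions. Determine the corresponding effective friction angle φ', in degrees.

30.5°

K_p = (1+sin φ)/(1−sin φ) ⇒ sin φ = (K_p − 1)/(K_p + 1) = 0.5074.
φ = arcsin(0.5074) = 30.49°.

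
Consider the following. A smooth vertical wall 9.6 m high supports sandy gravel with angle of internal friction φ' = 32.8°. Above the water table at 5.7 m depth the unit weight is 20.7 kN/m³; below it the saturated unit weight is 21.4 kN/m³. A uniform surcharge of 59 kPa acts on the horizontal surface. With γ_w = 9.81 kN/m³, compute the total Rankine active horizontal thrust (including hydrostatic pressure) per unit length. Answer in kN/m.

506 kN/m

K_a = tan²(45° − φ/2) = 0.2973.
γ' = 21.4 − 9.81 = 11.59 kN/m³. h₂ = H − d_w = 3.9 m.
σ'_h: at surface K_a·q = 17.54; at WT K_a(q+γd_w) = 52.61; at base K_a(q+γd_w+γ'h₂) = 66.05 kPa.
P₁ = ½(17.54+52.61)×5.7 = 199.9; P₂ = ½(52.61+66.05)×3.9 = 231.4; P_w = ½γ_w h₂² = 74.61.
Total = 199.9+231.4+74.61 = 505.9 kN/m.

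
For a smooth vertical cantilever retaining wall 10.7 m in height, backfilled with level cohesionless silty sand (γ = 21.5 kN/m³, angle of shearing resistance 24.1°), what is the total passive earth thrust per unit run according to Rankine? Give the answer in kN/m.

2930 kN/m

K_p = tan²(45° + φ/2) = 2.380.
P_p = ½ K_p γ H² = 0.5 × 2.380 × 21.5 × 10.7² = 2930 kN/m.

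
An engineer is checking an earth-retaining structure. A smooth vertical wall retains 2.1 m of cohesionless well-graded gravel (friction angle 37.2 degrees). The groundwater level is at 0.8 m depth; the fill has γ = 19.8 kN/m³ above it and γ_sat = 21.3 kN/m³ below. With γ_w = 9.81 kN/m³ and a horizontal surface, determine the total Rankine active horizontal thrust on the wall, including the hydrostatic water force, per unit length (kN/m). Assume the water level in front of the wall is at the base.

17.3 kN/m

K_a = tan²(45° − φ/2) = 0.2464.
γ' = 21.3 − 9.81 = 11.49 kN/m³. Depth below WT = 1.3 m.
σ'_h at WT = K_a γ d_w = 3.903 kPa; at base = 3.903 + K_a γ' × 1.3 = 7.584 kPa.
P₁ (0–0.8 m) = ½×3.903×0.8 = 1.561. P₂ (0.8–2.1 m) = ½(3.903+7.584)×1.3 = 7.467.
P_w = ½ γ_w h₂² = 0.5×9.81×1.3² = 8.289. Total = 1.561+7.467+8.289 = 17.32 kN/m.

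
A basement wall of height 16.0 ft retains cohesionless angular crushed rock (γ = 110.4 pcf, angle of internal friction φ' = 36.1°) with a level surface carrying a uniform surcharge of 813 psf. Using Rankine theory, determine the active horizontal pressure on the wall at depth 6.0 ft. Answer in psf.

K_a = (1 − sin φ)/(1 + sin φ) = 0.2585.
σ_v = γz + q = 110.4 × 6.0 + 813 = 1475 psf.
σ_h = K_a σ_v = 0.2585 × 1475 = 381.4 psf.

381 psf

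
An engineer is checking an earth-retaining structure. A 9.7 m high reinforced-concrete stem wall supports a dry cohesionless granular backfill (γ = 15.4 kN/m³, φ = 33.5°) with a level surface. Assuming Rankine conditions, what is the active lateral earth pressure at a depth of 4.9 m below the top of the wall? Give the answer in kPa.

21.8 kPa

K_a = (1 − sin φ)/(1 + sin φ) = 0.2887.
σ_h = K_a γ z = 0.2887 × 15.4 × 4.9 = 21.79 kPa.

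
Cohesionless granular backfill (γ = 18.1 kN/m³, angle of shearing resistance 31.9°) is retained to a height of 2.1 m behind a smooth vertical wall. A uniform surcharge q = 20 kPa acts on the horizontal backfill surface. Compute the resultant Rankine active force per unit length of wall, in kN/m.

25.3 kN/m

K_a = tan²(45° − φ/2) = 0.3085.
Soil triangle: ½ K_a γ H² = 0.5×0.3085×18.1×2.1² = 12.31 kN/m.
Surcharge rectangle: K_a q H = 0.3085×20×2.1 = 12.96 kN/m.
Total = 12.31 + 12.96 = 25.27 kN/m.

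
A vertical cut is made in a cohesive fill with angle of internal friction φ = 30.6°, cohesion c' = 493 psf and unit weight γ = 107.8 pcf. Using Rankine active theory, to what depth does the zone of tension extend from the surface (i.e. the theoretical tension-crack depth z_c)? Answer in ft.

K_a = tan²(45° − 30.6°/2) = 0.3253; √K_a = 0.5704.
The active pressure is zero where K_a γ z = 2c√K_a, so z_c = 2c/(γ√K_a) = 2×493/(107.8×0.5704) = 16.04 ft.

16.0 ft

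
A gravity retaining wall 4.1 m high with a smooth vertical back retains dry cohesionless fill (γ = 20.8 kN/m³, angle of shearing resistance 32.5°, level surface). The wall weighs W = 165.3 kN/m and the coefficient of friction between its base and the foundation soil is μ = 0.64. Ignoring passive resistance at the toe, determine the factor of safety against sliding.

2.01

K_a = tan²(45° − 32.5°/2) = 0.3010.
P_a = ½K_aγH² = 0.5×0.3010×20.8×4.1² = 52.62 kN/m, acting at H/3 = 1.367 m above the base.
FS_sliding = μW / P_a = 0.64×165.3 / 52.62 = 2.011.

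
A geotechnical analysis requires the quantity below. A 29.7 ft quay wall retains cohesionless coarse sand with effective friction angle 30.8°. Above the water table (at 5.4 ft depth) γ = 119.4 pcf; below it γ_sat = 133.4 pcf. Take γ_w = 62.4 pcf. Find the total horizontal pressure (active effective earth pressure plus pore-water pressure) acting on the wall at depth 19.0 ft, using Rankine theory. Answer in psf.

K_a = (1 − sin φ)/(1 + sin φ) = 0.3227.
γ' = 133.4 − 62.4 = 71.00 pcf.
Effective vertical stress at 19.0 ft: σ'_v = 119.4×5.4 + 71.00×13.6 = 1610 psf.
σ'_h = K_a σ'_v = 0.3227 × 1610 = 519.7 psf; u = γ_w × 13.6 = 848.6 psf.
Total σ_h = 519.7 + 848.6 = 1368 psf.

1370 psf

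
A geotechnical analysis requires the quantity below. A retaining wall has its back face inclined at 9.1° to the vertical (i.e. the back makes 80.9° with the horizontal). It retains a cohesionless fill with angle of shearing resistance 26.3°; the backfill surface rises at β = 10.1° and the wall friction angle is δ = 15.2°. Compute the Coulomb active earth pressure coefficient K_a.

K_a = sin²(α+φ) / [sin²α · sin(α−δ) · (1 + √{sin(φ+δ)sin(φ−β) / (sin(α−δ)sin(α+β))})²].
With α = 80.9°, φ = 26.3°, δ = 15.2°, β = 10.1°: K_a = 0.4882.

0.488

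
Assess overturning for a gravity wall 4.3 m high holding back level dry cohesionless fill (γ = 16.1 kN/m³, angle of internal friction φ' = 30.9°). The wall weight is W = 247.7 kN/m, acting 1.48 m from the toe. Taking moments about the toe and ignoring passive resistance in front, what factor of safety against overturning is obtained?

K_a = tan²(45° − 30.9°/2) = 0.3214.
P_a = ½K_aγH² = 0.5×0.3214×16.1×4.3² = 47.84 kN/m, acting at H/3 = 1.433 m above the base.
Overturning moment M_o = P_a × H/3 = 47.84 × 1.433 = 68.57.
Resisting moment M_r = W × 1.48 = 247.7 × 1.48 = 366.6.
FS_overturning = M_r/M_o = 366.6/68.57 = 5.346.

5.35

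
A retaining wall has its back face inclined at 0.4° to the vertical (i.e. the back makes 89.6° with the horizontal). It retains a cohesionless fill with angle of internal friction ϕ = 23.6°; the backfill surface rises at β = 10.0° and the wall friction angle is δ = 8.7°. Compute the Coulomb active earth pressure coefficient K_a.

0.463

K_a = sin²(α+φ) / [sin²α · sin(α−δ) · (1 + √{sin(φ+δ)sin(φ−β) / (sin(α−δ)sin(α+β))})²].
With α = 89.6°, φ = 23.6°, δ = 8.7°, β = 10.0°: K_a = 0.4631.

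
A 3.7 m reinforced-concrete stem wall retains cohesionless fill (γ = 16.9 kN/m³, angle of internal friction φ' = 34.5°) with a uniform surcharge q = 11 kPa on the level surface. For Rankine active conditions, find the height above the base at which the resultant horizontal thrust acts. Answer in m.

K_a = 0.2768.
Triangular part P₁ = ½K_aγH² = 32.02 at H/3 = 1.233 m; rectangular part P₂ = K_a q H = 11.27 at H/2 = 1.850 m.
ȳ = (P₁·1.233 + P₂·1.850)/(P₁+P₂) = 1.394 m.

1.39 m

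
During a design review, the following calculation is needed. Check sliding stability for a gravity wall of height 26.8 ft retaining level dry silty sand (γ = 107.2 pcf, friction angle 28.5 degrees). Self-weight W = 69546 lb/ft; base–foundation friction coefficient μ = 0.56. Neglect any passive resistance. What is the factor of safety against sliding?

K_a = tan²(45° − 28.5°/2) = 0.3540.
P_a = ½K_aγH² = 0.5×0.3540×107.2×26.8² = 13630 lb/ft, acting at H/3 = 8.933 ft above the base.
FS_sliding = μW / P_a = 0.56×69546 / 13630 = 2.858.

2.86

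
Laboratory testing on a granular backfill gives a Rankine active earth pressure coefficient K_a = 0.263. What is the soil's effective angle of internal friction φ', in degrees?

35.7°

K_a = tan²(45° − φ/2) ⇒ 45° − φ/2 = arctan(√0.263) = 27.15°.
φ = 2(45° − 27.15°) = 35.70°.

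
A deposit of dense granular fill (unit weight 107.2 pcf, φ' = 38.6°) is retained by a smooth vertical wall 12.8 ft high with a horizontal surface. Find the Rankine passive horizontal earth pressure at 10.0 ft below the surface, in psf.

K_p = (1 + sin φ)/(1 − sin φ) = 4.317.
σ_h = K_p γ z = 4.317 × 107.2 × 10.0 = 4628 psf.

4630 psf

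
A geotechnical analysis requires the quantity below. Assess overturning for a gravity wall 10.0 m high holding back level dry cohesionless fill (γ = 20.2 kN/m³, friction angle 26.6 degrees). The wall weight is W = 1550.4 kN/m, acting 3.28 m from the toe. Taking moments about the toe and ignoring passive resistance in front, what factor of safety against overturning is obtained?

K_a = tan²(45° − 26.6°/2) = 0.3814.
P_a = ½K_aγH² = 0.5×0.3814×20.2×10.0² = 385.3 kN/m, acting at H/3 = 3.333 m above the base.
Overturning moment M_o = P_a × H/3 = 385.3 × 3.333 = 1284.
Resisting moment M_r = W × 3.28 = 1550.4 × 3.28 = 5085.
FS_overturning = M_r/M_o = 5085/1284 = 3.960.

3.96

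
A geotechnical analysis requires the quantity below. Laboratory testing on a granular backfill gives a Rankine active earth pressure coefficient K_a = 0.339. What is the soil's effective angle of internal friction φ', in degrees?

K_a = tan²(45° − φ/2) ⇒ 45° − φ/2 = arctan(√0.339) = 30.21°.
φ = 2(45° − 30.21°) = 29.58°.

29.6°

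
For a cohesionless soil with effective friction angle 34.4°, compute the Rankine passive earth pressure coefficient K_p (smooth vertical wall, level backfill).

K_p = (1 + sin φ)/(1 − sin φ) = tan²(45° + 34.4°/2) = 3.597.

3.60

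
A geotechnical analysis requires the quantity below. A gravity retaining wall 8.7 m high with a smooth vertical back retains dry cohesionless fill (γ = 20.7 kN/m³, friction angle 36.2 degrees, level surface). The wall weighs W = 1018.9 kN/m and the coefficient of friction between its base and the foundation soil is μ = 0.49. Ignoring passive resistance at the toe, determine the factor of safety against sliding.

K_a = tan²(45° − 36.2°/2) = 0.2574.
P_a = ½K_aγH² = 0.5×0.2574×20.7×8.7² = 201.6 kN/m, acting at H/3 = 2.900 m above the base.
FS_sliding = μW / P_a = 0.49×1018.9 / 201.6 = 2.476.

2.48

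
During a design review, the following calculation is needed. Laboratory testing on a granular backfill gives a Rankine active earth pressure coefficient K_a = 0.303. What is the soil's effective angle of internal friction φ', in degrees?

K_a = tan²(45° − φ/2) ⇒ 45° − φ/2 = arctan(√0.303) = 28.83°.
φ = 2(45° − 28.83°) = 32.34°.

32.3°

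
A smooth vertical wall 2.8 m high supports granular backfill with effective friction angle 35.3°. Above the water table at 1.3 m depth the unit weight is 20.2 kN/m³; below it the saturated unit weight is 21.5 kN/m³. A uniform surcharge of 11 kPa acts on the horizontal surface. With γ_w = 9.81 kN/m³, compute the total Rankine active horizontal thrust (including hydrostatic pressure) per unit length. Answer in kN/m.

37.9 kN/m

K_a = tan²(45° − φ/2) = 0.2675.
γ' = 21.5 − 9.81 = 11.69 kN/m³. h₂ = H − d_w = 1.5 m.
σ'_h: at surface K_a·q = 2.943; at WT K_a(q+γd_w) = 9.969; at base K_a(q+γd_w+γ'h₂) = 14.66 kPa.
P₁ = ½(2.943+9.969)×1.3 = 8.393; P₂ = ½(9.969+14.66)×1.5 = 18.47; P_w = ½γ_w h₂² = 11.04.
Total = 8.393+18.47+11.04 = 37.90 kN/m.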